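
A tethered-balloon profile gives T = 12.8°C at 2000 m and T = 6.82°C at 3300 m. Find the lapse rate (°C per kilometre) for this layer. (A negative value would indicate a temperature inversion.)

4.6°C/km

Γ = −ΔT/Δz = (12.8 − 6.82) / (3300 − 2000) m
  = 5.98°C / 1.3 km = 4.6°C/km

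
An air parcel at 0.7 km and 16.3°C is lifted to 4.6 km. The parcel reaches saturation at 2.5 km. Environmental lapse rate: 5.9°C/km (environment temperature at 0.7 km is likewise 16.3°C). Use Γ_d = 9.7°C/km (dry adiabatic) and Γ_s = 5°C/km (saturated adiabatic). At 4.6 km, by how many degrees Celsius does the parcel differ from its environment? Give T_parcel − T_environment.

Parcel:
  From 700 m to 2500 m (dry): cools by 9.7 × 1.8 = 17.46°C, giving -1.16°C.
  From 2500 m to 4600 m (saturated): cools by 5 × 2.1 = 10.5°C, giving -11.66°C.
Environment:
  From 700 m to 4600 m (environment): cools by 5.9 × 3.9 = 23.01°C, giving -6.71°C.
T_parcel − T_env = -11.66 − (-6.71) = -4.95°C

-4.95°C (parcel cooler than environment)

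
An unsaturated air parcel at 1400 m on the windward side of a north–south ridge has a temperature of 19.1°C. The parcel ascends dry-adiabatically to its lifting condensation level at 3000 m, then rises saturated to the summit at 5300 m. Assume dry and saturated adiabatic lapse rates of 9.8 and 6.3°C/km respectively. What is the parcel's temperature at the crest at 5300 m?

-11.07°C

Dry to 3000 m: -9.8 × 1.6 km = -15.68°C, so T = 3.42°C.
Saturated to 5300 m: -6.3 × 2.3 km = -14.49°C, so T = -11.07°C.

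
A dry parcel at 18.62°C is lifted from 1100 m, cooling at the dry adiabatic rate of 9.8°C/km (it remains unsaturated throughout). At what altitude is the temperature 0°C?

Height above start = (18.62 − 0) / 9.8 = 1.9 km
Altitude = 1100 m + 1900 m = 3000 m

3000 m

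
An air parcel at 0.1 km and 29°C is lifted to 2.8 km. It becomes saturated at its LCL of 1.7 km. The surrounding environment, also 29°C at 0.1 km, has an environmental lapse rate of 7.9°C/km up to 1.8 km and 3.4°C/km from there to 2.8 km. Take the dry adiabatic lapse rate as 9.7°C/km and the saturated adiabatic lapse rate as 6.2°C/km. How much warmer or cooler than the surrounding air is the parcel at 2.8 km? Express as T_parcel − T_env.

-5.51°C (parcel cooler than environment)

Parcel:
  From 100 m to 1700 m (dry): cools by 9.7 × 1.6 = 15.52°C, giving 13.48°C.
  From 1700 m to 2800 m (saturated): cools by 6.2 × 1.1 = 6.82°C, giving 6.66°C.
Environment:
  From 100 m to 1800 m (environment, lower layer): cools by 7.9 × 1.7 = 13.43°C, giving 15.57°C.
  From 1800 m to 2800 m (environment, upper layer): cools by 3.4 × 1 = 3.4°C, giving 12.17°C.
T_parcel − T_env = 6.66 − 12.17 = -5.51°C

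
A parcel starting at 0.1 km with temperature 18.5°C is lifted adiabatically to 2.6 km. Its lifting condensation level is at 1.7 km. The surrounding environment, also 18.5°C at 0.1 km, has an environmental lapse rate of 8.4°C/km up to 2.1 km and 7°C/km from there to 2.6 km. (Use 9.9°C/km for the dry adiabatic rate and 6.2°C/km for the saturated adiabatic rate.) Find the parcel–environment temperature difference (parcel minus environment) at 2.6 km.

-1.12°C (parcel cooler than environment)

Parcel:
  From 100 m to 1700 m (dry): cools by 9.9 × 1.6 = 15.84°C, giving 2.66°C.
  From 1700 m to 2600 m (saturated): cools by 6.2 × 0.9 = 5.58°C, giving -2.92°C.
Environment:
  From 100 m to 2100 m (environment, lower layer): cools by 8.4 × 2 = 16.8°C, giving 1.7°C.
  From 2100 m to 2600 m (environment, upper layer): cools by 7 × 0.5 = 3.5°C, giving -1.8°C.
T_parcel − T_env = -2.92 − (-1.8) = -1.12°C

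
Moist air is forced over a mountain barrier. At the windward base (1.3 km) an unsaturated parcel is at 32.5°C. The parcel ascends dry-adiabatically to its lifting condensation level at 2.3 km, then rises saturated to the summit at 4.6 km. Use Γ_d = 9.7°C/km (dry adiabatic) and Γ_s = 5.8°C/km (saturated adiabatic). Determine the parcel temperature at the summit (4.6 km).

From 1300 m to 2300 m (dry): cools by 9.7 × 1 = 9.7°C, giving 22.8°C.
From 2300 m to 4600 m (saturated): cools by 5.8 × 2.3 = 13.34°C, giving 9.46°C.

9.46°C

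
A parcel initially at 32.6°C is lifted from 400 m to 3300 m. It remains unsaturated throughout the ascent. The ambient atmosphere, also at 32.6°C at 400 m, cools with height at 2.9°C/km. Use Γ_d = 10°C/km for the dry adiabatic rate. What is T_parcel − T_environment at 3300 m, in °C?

Parcel:
  400–3300 m, dry: Δz = 2.9 km ⇒ ΔT = -29°C; T = 3.6°C
Environment:
  400–3300 m, environment: Δz = 2.9 km ⇒ ΔT = -8.41°C; T = 24.19°C
T_parcel − T_env = 3.6 − 24.19 = -20.59°C

-20.59°C (parcel cooler than environment)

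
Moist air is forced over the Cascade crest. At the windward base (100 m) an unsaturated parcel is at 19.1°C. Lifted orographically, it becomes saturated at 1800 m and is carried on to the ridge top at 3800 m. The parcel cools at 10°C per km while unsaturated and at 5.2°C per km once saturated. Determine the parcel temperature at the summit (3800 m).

100 → 1800 m (dry, 10°C/km): ΔT = -10 × 1.7 = -17°C → T = 2.1°C
1800 → 3800 m (saturated, 5.2°C/km): ΔT = -5.2 × 2 = -10.4°C → T = -8.3°C

-8.3°C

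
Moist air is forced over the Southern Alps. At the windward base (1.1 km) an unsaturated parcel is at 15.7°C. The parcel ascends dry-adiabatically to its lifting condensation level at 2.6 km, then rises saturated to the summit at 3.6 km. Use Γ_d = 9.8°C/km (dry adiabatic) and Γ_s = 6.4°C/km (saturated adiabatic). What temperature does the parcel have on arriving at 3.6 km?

1100 → 2600 m (dry, 9.8°C/km): ΔT = -9.8 × 1.5 = -14.7°C → T = 1°C
2600 → 3600 m (saturated, 6.4°C/km): ΔT = -6.4 × 1 = -6.4°C → T = -5.4°C

-5.4°C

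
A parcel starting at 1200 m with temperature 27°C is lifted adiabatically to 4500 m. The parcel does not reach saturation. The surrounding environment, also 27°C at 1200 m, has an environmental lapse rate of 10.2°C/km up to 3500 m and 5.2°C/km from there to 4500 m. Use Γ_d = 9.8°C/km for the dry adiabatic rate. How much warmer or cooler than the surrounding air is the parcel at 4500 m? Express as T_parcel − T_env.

Parcel:
  Dry to 4500 m: -9.8 × 3.3 km = -32.34°C, so T = -5.34°C.
Environment:
  Environment, lower layer to 3500 m: -10.2 × 2.3 km = -23.46°C, so T = 3.54°C.
  Environment, upper layer to 4500 m: -5.2 × 1 km = -5.2°C, so T = -1.66°C.
T_parcel − T_env = -5.34 − (-1.66) = -3.68°C

-3.68°C (parcel cooler than environment)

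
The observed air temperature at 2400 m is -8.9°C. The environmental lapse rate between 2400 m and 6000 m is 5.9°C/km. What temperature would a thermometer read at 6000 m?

2400–6000 m, environmental: Δz = 3.6 km ⇒ ΔT = -21.24°C; T = -30.14°C

-30.14°C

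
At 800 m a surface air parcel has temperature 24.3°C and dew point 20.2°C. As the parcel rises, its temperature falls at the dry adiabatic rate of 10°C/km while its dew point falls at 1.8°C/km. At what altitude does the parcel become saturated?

1300 m

T and T_d converge at 10 − 1.8 = 8.2°C per km
Height above start = (24.3 − 20.2) / 8.2 = 0.5 km
LCL altitude = 800 m + 500 m = 1300 m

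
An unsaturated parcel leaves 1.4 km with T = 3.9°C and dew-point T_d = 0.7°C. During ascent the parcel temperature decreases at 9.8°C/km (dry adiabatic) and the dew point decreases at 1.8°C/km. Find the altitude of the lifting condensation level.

1.8 km

T and T_d converge at 9.8 − 1.8 = 8°C per km
Height above start = (3.9 − 0.7) / 8 = 0.4 km
LCL altitude = 1400 m + 400 m = 1800 m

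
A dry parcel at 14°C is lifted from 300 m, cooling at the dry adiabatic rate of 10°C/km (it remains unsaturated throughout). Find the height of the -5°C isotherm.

2200 m

Height above start = (14 − (-5)) / 10 = 1.9 km
Altitude = 300 m + 1900 m = 2200 m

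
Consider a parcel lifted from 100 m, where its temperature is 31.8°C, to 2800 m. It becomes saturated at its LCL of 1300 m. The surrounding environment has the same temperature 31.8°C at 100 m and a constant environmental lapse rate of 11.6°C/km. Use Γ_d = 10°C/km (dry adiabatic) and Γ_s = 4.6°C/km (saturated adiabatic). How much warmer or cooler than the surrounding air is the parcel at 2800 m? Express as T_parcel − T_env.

Parcel:
  100 → 1300 m (dry, 10°C/km): ΔT = -10 × 1.2 = -12°C → T = 19.8°C
  1300 → 2800 m (saturated, 4.6°C/km): ΔT = -4.6 × 1.5 = -6.9°C → T = 12.9°C
Environment:
  100 → 2800 m (environment, 11.6°C/km): ΔT = -11.6 × 2.7 = -31.32°C → T = 0.48°C
T_parcel − T_env = 12.9 − 0.48 = +12.42°C

+12.42°C (parcel warmer than environment)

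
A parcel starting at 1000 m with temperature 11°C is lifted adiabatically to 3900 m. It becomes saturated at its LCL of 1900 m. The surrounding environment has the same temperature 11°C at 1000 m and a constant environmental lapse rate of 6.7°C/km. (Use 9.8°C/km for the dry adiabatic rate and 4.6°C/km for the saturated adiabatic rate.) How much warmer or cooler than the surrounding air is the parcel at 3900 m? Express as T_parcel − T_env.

+1.41°C (parcel warmer than environment)

Parcel:
  1000–1900 m, dry: Δz = 0.9 km ⇒ ΔT = -8.82°C; T = 2.18°C
  1900–3900 m, saturated: Δz = 2 km ⇒ ΔT = -9.2°C; T = -7.02°C
Environment:
  1000–3900 m, environment: Δz = 2.9 km ⇒ ΔT = -19.43°C; T = -8.43°C
T_parcel − T_env = -7.02 − (-8.43) = +1.41°C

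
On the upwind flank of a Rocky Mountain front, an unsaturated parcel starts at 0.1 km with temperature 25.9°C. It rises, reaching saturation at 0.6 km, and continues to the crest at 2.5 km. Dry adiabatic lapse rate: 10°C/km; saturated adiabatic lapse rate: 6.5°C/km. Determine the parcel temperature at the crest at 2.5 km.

8.55°C

From 100 m to 600 m (dry): cools by 10 × 0.5 = 5°C, giving 20.9°C.
From 600 m to 2500 m (saturated): cools by 6.5 × 1.9 = 12.35°C, giving 8.55°C.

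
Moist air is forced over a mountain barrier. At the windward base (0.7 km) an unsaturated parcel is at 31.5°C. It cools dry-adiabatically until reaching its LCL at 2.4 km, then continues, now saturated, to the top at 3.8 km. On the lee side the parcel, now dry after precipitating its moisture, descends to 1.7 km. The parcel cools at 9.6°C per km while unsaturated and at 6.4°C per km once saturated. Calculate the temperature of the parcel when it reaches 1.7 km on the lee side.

700 → 2400 m (dry, 9.6°C/km): ΔT = -9.6 × 1.7 = -16.32°C → T = 15.18°C
2400 → 3800 m (saturated, 6.4°C/km): ΔT = -6.4 × 1.4 = -8.96°C → T = 6.22°C
3800 → 1700 m (dry descent, 9.6°C/km): ΔT = +9.6 × 2.1 = +20.16°C → T = 26.38°C

26.38°C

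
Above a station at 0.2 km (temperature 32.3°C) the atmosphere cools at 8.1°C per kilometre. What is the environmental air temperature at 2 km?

Environmental to 2000 m: -8.1 × 1.8 km = -14.58°C, so T = 17.72°C.

17.72°C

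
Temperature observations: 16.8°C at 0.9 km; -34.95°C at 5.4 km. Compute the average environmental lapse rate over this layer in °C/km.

11.5°C/km

Γ = −ΔT/Δz = (16.8 − (-34.95)) / (5400 − 900) m
  = 51.75°C / 4.5 km = 11.5°C/km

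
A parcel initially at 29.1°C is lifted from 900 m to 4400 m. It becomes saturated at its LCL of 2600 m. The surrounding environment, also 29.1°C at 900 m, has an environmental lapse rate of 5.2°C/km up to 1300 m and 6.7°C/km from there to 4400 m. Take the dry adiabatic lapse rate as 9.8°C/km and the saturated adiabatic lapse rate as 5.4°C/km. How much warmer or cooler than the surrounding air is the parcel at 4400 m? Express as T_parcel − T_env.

-3.53°C (parcel cooler than environment)

Parcel:
  900 → 2600 m (dry, 9.8°C/km): ΔT = -9.8 × 1.7 = -16.66°C → T = 12.44°C
  2600 → 4400 m (saturated, 5.4°C/km): ΔT = -5.4 × 1.8 = -9.72°C → T = 2.72°C
Environment:
  900 → 1300 m (environment, lower layer, 5.2°C/km): ΔT = -5.2 × 0.4 = -2.08°C → T = 27.02°C
  1300 → 4400 m (environment, upper layer, 6.7°C/km): ΔT = -6.7 × 3.1 = -20.77°C → T = 6.25°C
T_parcel − T_env = 2.72 − 6.25 = -3.53°C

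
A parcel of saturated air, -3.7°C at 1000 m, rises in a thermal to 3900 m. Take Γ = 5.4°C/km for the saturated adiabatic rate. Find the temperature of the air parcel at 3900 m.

-19.36°C

1000 → 3900 m (saturated adiabatic, 5.4°C/km): ΔT = -5.4 × 2.9 = -15.66°C → T = -19.36°C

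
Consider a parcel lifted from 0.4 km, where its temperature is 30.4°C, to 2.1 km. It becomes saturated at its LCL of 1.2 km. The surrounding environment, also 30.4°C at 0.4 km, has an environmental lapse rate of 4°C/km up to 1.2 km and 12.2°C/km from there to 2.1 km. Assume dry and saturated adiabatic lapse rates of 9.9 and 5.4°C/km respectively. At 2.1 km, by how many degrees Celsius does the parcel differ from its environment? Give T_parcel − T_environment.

Parcel:
  400–1200 m, dry: Δz = 0.8 km ⇒ ΔT = -7.92°C; T = 22.48°C
  1200–2100 m, saturated: Δz = 0.9 km ⇒ ΔT = -4.86°C; T = 17.62°C
Environment:
  400–1200 m, environment, lower layer: Δz = 0.8 km ⇒ ΔT = -3.2°C; T = 27.2°C
  1200–2100 m, environment, upper layer: Δz = 0.9 km ⇒ ΔT = -10.98°C; T = 16.22°C
T_parcel − T_env = 17.62 − 16.22 = +1.4°C

+1.4°C (parcel warmer than environment)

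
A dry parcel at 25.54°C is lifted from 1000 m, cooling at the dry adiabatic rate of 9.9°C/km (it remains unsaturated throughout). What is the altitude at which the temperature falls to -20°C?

Height above start = (25.54 − (-20)) / 9.9 = 4.6 km
Altitude = 1000 m + 4600 m = 5600 m

5600 m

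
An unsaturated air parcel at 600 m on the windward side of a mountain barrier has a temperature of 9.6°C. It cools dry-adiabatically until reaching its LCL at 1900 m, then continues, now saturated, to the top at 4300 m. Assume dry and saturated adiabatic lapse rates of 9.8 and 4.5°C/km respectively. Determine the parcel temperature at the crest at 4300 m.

600–1900 m, dry: Δz = 1.3 km ⇒ ΔT = -12.74°C; T = -3.14°C
1900–4300 m, saturated: Δz = 2.4 km ⇒ ΔT = -10.8°C; T = -13.94°C

-13.94°C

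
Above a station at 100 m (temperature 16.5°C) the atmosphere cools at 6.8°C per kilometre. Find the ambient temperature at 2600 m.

Environmental to 2600 m: -6.8 × 2.5 km = -17°C, so T = -0.5°C.

-0.5°C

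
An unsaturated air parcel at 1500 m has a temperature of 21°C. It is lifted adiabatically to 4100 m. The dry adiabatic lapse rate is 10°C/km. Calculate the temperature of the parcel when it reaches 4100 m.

-5°C

1500–4100 m, dry adiabatic: Δz = 2.6 km ⇒ ΔT = -26°C; T = -5°C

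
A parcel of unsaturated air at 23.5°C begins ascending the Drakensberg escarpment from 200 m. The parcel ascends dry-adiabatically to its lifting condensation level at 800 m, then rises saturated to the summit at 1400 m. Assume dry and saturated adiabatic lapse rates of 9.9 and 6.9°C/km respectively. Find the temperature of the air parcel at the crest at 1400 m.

Dry to 800 m: -9.9 × 0.6 km = -5.94°C, so T = 17.56°C.
Saturated to 1400 m: -6.9 × 0.6 km = -4.14°C, so T = 13.42°C.

13.42°C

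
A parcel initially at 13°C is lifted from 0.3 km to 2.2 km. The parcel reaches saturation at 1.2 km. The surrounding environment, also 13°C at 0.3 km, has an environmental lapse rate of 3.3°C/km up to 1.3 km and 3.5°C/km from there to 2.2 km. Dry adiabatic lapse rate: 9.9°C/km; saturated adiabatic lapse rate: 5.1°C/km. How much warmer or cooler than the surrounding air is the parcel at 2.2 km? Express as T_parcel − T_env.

-7.56°C (parcel cooler than environment)

Parcel:
  From 300 m to 1200 m (dry): cools by 9.9 × 0.9 = 8.91°C, giving 4.09°C.
  From 1200 m to 2200 m (saturated): cools by 5.1 × 1 = 5.1°C, giving -1.01°C.
Environment:
  From 300 m to 1300 m (environment, lower layer): cools by 3.3 × 1 = 3.3°C, giving 9.7°C.
  From 1300 m to 2200 m (environment, upper layer): cools by 3.5 × 0.9 = 3.15°C, giving 6.55°C.
T_parcel − T_env = -1.01 − 6.55 = -7.56°C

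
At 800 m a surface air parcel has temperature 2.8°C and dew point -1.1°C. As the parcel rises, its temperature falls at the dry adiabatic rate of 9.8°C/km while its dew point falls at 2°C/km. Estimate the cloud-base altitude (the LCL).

T and T_d converge at 9.8 − 2 = 7.8°C per km
Height above start = (2.8 − (-1.1)) / 7.8 = 0.5 km
LCL altitude = 800 m + 500 m = 1300 m

1300 m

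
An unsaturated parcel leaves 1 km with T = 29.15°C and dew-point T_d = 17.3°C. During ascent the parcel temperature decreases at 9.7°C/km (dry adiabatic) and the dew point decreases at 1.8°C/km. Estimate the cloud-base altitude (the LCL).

2.5 km

T and T_d converge at 9.7 − 1.8 = 7.9°C per km
Height above start = (29.15 − 17.3) / 7.9 = 1.5 km
LCL altitude = 1000 m + 1500 m = 2500 m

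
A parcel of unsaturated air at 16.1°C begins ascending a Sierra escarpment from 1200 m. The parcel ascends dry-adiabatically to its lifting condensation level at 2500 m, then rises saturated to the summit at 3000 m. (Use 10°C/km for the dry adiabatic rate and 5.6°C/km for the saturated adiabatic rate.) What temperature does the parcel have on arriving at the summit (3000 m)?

1200–2500 m, dry: Δz = 1.3 km ⇒ ΔT = -13°C; T = 3.1°C
2500–3000 m, saturated: Δz = 0.5 km ⇒ ΔT = -2.8°C; T = 0.3°C

0.3°C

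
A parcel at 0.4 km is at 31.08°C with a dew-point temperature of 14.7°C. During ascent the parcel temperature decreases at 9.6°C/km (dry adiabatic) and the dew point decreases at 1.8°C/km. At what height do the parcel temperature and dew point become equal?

T and T_d converge at 9.6 − 1.8 = 7.8°C per km
Height above start = (31.08 − 14.7) / 7.8 = 2.1 km
LCL altitude = 400 m + 2100 m = 2500 m

2.5 km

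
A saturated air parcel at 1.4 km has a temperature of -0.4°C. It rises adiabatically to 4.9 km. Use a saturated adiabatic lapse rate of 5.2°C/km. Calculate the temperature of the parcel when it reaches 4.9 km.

1400 → 4900 m (saturated adiabatic, 5.2°C/km): ΔT = -5.2 × 3.5 = -18.2°C → T = -18.6°C

-18.6°C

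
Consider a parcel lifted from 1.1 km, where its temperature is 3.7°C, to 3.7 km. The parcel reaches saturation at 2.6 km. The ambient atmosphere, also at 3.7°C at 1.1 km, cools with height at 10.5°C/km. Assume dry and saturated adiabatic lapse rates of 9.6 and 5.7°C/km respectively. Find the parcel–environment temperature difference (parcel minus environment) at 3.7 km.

+6.63°C (parcel warmer than environment)

Parcel:
  Dry to 2600 m: -9.6 × 1.5 km = -14.4°C, so T = -10.7°C.
  Saturated to 3700 m: -5.7 × 1.1 km = -6.27°C, so T = -16.97°C.
Environment:
  Environment to 3700 m: -10.5 × 2.6 km = -27.3°C, so T = -23.6°C.
T_parcel − T_env = -16.97 − (-23.6) = +6.63°C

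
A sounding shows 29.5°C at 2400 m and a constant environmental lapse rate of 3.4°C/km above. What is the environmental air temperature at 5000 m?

Environmental to 5000 m: -3.4 × 2.6 km = -8.84°C, so T = 20.66°C.

20.66°C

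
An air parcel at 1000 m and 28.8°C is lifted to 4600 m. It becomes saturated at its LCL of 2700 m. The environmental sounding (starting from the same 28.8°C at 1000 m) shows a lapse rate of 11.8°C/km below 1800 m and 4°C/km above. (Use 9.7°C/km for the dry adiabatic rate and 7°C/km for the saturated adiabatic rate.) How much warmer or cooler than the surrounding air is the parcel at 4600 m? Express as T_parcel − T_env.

-9.15°C (parcel cooler than environment)

Parcel:
  From 1000 m to 2700 m (dry): cools by 9.7 × 1.7 = 16.49°C, giving 12.31°C.
  From 2700 m to 4600 m (saturated): cools by 7 × 1.9 = 13.3°C, giving -0.99°C.
Environment:
  From 1000 m to 1800 m (environment, lower layer): cools by 11.8 × 0.8 = 9.44°C, giving 19.36°C.
  From 1800 m to 4600 m (environment, upper layer): cools by 4 × 2.8 = 11.2°C, giving 8.16°C.
T_parcel − T_env = -0.99 − 8.16 = -9.15°C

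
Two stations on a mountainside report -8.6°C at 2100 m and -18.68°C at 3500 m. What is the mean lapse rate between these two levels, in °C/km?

7.2°C/km

Γ = −ΔT/Δz = (-8.6 − (-18.68)) / (3500 − 2100) m
  = 10.08°C / 1.4 km = 7.2°C/km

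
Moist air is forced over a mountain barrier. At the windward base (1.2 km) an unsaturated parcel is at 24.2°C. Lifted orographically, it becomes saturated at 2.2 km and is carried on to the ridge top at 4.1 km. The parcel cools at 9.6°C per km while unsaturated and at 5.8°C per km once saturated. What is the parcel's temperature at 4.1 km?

3.58°C

1200 → 2200 m (dry, 9.6°C/km): ΔT = -9.6 × 1 = -9.6°C → T = 14.6°C
2200 → 4100 m (saturated, 5.8°C/km): ΔT = -5.8 × 1.9 = -11.02°C → T = 3.58°C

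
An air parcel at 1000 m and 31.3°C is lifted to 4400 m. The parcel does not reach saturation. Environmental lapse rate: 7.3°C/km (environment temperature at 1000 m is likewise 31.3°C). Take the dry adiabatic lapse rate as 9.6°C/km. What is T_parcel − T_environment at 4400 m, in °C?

Parcel:
  1000–4400 m, dry: Δz = 3.4 km ⇒ ΔT = -32.64°C; T = -1.34°C
Environment:
  1000–4400 m, environment: Δz = 3.4 km ⇒ ΔT = -24.82°C; T = 6.48°C
T_parcel − T_env = -1.34 − 6.48 = -7.82°C

-7.82°C (parcel cooler than environment)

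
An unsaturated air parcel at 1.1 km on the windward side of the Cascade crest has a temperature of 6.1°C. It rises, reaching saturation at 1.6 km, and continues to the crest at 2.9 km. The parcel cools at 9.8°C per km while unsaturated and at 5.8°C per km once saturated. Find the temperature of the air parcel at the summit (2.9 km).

From 1100 m to 1600 m (dry): cools by 9.8 × 0.5 = 4.9°C, giving 1.2°C.
From 1600 m to 2900 m (saturated): cools by 5.8 × 1.3 = 7.54°C, giving -6.34°C.

-6.34°C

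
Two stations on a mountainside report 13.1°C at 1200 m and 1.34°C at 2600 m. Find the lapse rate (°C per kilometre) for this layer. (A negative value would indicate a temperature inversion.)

8.4°C/km

Γ = −ΔT/Δz = (13.1 − 1.34) / (2600 − 1200) m
  = 11.76°C / 1.4 km = 8.4°C/km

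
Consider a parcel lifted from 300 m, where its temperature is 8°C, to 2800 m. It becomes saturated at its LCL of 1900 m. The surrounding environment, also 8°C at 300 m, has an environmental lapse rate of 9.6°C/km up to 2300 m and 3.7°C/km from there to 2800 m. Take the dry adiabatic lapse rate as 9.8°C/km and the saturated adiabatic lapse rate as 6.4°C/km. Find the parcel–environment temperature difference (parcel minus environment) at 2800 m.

Parcel:
  300 → 1900 m (dry, 9.8°C/km): ΔT = -9.8 × 1.6 = -15.68°C → T = -7.68°C
  1900 → 2800 m (saturated, 6.4°C/km): ΔT = -6.4 × 0.9 = -5.76°C → T = -13.44°C
Environment:
  300 → 2300 m (environment, lower layer, 9.6°C/km): ΔT = -9.6 × 2 = -19.2°C → T = -11.2°C
  2300 → 2800 m (environment, upper layer, 3.7°C/km): ΔT = -3.7 × 0.5 = -1.85°C → T = -13.05°C
T_parcel − T_env = -13.44 − (-13.05) = -0.39°C

-0.39°C (parcel cooler than environment)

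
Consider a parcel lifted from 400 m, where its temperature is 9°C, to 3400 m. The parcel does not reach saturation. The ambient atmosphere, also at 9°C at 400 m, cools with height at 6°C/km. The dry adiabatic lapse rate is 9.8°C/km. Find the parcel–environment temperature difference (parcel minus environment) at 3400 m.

-11.4°C (parcel cooler than environment)

Parcel:
  400 → 3400 m (dry, 9.8°C/km): ΔT = -9.8 × 3 = -29.4°C → T = -20.4°C
Environment:
  400 → 3400 m (environment, 6°C/km): ΔT = -6 × 3 = -18°C → T = -9°C
T_parcel − T_env = -20.4 − (-9) = -11.4°C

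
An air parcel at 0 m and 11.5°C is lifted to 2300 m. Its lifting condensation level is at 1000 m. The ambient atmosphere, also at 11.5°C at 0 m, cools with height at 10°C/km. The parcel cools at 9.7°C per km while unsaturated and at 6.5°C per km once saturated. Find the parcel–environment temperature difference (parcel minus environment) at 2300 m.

+4.85°C (parcel warmer than environment)

Parcel:
  0 → 1000 m (dry, 9.7°C/km): ΔT = -9.7 × 1 = -9.7°C → T = 1.8°C
  1000 → 2300 m (saturated, 6.5°C/km): ΔT = -6.5 × 1.3 = -8.45°C → T = -6.65°C
Environment:
  0 → 2300 m (environment, 10°C/km): ΔT = -10 × 2.3 = -23°C → T = -11.5°C
T_parcel − T_env = -6.65 − (-11.5) = +4.85°C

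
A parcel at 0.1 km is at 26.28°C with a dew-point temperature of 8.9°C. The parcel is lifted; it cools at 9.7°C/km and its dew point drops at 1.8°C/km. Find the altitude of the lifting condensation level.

T and T_d converge at 9.7 − 1.8 = 7.9°C per km
Height above start = (26.28 − 8.9) / 7.9 = 2.2 km
LCL altitude = 100 m + 2200 m = 2300 m

2.3 km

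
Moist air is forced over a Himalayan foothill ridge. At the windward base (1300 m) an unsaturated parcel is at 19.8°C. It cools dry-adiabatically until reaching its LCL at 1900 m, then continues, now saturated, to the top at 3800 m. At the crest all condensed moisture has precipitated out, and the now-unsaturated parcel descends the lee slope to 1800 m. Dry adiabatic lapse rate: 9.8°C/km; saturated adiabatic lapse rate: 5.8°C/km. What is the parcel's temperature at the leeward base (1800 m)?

22.5°C

1300 → 1900 m (dry, 9.8°C/km): ΔT = -9.8 × 0.6 = -5.88°C → T = 13.92°C
1900 → 3800 m (saturated, 5.8°C/km): ΔT = -5.8 × 1.9 = -11.02°C → T = 2.9°C
3800 → 1800 m (dry descent, 9.8°C/km): ΔT = +9.8 × 2 = +19.6°C → T = 22.5°C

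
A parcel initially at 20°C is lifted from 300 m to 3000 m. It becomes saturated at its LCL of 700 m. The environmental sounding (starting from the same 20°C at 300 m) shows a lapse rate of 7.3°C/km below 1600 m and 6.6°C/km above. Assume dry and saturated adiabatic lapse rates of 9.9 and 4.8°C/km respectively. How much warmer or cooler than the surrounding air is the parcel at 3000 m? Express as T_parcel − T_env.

+3.73°C (parcel warmer than environment)

Parcel:
  300–700 m, dry: Δz = 0.4 km ⇒ ΔT = -3.96°C; T = 16.04°C
  700–3000 m, saturated: Δz = 2.3 km ⇒ ΔT = -11.04°C; T = 5°C
Environment:
  300–1600 m, environment, lower layer: Δz = 1.3 km ⇒ ΔT = -9.49°C; T = 10.51°C
  1600–3000 m, environment, upper layer: Δz = 1.4 km ⇒ ΔT = -9.24°C; T = 1.27°C
T_parcel − T_env = 5 − 1.27 = +3.73°C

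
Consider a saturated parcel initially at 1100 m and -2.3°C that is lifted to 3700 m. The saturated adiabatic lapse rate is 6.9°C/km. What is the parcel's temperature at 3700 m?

-20.24°C

1100 → 3700 m (saturated adiabatic, 6.9°C/km): ΔT = -6.9 × 2.6 = -17.94°C → T = -20.24°C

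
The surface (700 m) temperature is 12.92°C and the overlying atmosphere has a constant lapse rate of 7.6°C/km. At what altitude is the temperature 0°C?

Height above start = (12.92 − 0) / 7.6 = 1.7 km
Altitude = 700 m + 1700 m = 2400 m

2400 m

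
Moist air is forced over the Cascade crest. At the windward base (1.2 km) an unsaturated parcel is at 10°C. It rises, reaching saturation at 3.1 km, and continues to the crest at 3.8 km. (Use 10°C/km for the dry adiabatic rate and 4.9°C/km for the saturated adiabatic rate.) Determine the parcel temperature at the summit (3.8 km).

1200–3100 m, dry: Δz = 1.9 km ⇒ ΔT = -19°C; T = -9°C
3100–3800 m, saturated: Δz = 0.7 km ⇒ ΔT = -3.43°C; T = -12.43°C

-12.43°C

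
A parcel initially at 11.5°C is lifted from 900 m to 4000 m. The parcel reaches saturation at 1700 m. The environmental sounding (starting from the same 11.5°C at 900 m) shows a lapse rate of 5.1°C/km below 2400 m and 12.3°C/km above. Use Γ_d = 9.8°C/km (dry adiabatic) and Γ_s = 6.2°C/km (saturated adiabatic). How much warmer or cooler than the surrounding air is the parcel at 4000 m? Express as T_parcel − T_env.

+5.23°C (parcel warmer than environment)

Parcel:
  900 → 1700 m (dry, 9.8°C/km): ΔT = -9.8 × 0.8 = -7.84°C → T = 3.66°C
  1700 → 4000 m (saturated, 6.2°C/km): ΔT = -6.2 × 2.3 = -14.26°C → T = -10.6°C
Environment:
  900 → 2400 m (environment, lower layer, 5.1°C/km): ΔT = -5.1 × 1.5 = -7.65°C → T = 3.85°C
  2400 → 4000 m (environment, upper layer, 12.3°C/km): ΔT = -12.3 × 1.6 = -19.68°C → T = -15.83°C
T_parcel − T_env = -10.6 − (-15.83) = +5.23°C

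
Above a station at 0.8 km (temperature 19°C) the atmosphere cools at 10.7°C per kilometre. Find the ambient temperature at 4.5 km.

-20.59°C

800–4500 m, environmental: Δz = 3.7 km ⇒ ΔT = -39.59°C; T = -20.59°C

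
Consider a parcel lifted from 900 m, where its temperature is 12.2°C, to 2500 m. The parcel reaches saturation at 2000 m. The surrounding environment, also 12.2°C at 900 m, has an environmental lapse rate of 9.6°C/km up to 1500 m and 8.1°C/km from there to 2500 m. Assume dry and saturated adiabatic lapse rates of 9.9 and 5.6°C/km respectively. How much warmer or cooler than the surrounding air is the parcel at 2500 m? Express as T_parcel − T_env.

Parcel:
  900–2000 m, dry: Δz = 1.1 km ⇒ ΔT = -10.89°C; T = 1.31°C
  2000–2500 m, saturated: Δz = 0.5 km ⇒ ΔT = -2.8°C; T = -1.49°C
Environment:
  900–1500 m, environment, lower layer: Δz = 0.6 km ⇒ ΔT = -5.76°C; T = 6.44°C
  1500–2500 m, environment, upper layer: Δz = 1 km ⇒ ΔT = -8.1°C; T = -1.66°C
T_parcel − T_env = -1.49 − (-1.66) = +0.17°C

+0.17°C (parcel warmer than environment)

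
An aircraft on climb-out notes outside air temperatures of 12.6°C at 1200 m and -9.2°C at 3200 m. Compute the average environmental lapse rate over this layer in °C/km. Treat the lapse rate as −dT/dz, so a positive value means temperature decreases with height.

10.9°C/km

Γ = −ΔT/Δz = (12.6 − (-9.2)) / (3200 − 1200) m
  = 21.8°C / 2 km = 10.9°C/km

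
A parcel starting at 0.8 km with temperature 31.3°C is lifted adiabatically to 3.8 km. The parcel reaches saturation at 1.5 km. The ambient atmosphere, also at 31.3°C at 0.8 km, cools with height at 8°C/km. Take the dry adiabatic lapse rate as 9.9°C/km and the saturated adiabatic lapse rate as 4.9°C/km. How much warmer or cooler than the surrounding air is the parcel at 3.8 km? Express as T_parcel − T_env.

+5.8°C (parcel warmer than environment)

Parcel:
  Dry to 1500 m: -9.9 × 0.7 km = -6.93°C, so T = 24.37°C.
  Saturated to 3800 m: -4.9 × 2.3 km = -11.27°C, so T = 13.1°C.
Environment:
  Environment to 3800 m: -8 × 3 km = -24°C, so T = 7.3°C.
T_parcel − T_env = 13.1 − 7.3 = +5.8°C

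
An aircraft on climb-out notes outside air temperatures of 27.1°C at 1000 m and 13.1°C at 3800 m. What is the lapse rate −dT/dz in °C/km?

Γ = −ΔT/Δz = (27.1 − 13.1) / (3800 − 1000) m
  = 14°C / 2.8 km = 5°C/km

5°C/km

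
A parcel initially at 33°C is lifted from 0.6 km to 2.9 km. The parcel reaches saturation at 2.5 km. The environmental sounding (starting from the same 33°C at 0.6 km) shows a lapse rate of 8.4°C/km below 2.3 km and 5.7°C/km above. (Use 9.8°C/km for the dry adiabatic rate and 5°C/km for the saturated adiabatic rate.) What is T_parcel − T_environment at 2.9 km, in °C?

-2.92°C (parcel cooler than environment)

Parcel:
  From 600 m to 2500 m (dry): cools by 9.8 × 1.9 = 18.62°C, giving 14.38°C.
  From 2500 m to 2900 m (saturated): cools by 5 × 0.4 = 2°C, giving 12.38°C.
Environment:
  From 600 m to 2300 m (environment, lower layer): cools by 8.4 × 1.7 = 14.28°C, giving 18.72°C.
  From 2300 m to 2900 m (environment, upper layer): cools by 5.7 × 0.6 = 3.42°C, giving 15.3°C.
T_parcel − T_env = 12.38 − 15.3 = -2.92°C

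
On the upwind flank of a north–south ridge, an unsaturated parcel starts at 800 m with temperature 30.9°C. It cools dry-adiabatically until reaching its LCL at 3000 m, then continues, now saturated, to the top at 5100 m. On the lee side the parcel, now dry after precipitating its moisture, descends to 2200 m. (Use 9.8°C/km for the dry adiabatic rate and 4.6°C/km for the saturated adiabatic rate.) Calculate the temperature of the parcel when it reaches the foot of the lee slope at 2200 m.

28.1°C

Dry to 3000 m: -9.8 × 2.2 km = -21.56°C, so T = 9.34°C.
Saturated to 5100 m: -4.6 × 2.1 km = -9.66°C, so T = -0.32°C.
Dry descent to 2200 m: +9.8 × 2.9 km = +28.42°C, so T = 28.1°C.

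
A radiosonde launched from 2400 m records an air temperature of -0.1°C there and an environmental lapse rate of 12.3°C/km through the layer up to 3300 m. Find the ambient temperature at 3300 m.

From 2400 m to 3300 m (environmental): cools by 12.3 × 0.9 = 11.07°C, giving -11.17°C.

-11.17°C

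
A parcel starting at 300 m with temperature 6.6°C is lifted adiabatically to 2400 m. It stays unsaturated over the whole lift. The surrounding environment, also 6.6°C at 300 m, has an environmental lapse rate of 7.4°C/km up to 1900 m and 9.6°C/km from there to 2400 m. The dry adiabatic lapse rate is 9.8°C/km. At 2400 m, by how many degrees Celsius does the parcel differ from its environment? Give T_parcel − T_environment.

-3.94°C (parcel cooler than environment)

Parcel:
  Dry to 2400 m: -9.8 × 2.1 km = -20.58°C, so T = -13.98°C.
Environment:
  Environment, lower layer to 1900 m: -7.4 × 1.6 km = -11.84°C, so T = -5.24°C.
  Environment, upper layer to 2400 m: -9.6 × 0.5 km = -4.8°C, so T = -10.04°C.
T_parcel − T_env = -13.98 − (-10.04) = -3.94°C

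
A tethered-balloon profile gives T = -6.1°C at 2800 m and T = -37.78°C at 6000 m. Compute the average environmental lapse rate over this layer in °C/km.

9.9°C/km

Γ = −ΔT/Δz = (-6.1 − (-37.78)) / (6000 − 2800) m
  = 31.68°C / 3.2 km = 9.9°C/km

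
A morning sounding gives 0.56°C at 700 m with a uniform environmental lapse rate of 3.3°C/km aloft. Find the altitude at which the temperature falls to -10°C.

3900 m

Height above start = (0.56 − (-10)) / 3.3 = 3.2 km
Altitude = 700 m + 3200 m = 3900 m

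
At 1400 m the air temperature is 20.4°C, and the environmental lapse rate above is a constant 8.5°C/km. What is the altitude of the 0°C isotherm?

3800 m

Height above start = (20.4 − 0) / 8.5 = 2.4 km
Altitude = 1400 m + 2400 m = 3800 m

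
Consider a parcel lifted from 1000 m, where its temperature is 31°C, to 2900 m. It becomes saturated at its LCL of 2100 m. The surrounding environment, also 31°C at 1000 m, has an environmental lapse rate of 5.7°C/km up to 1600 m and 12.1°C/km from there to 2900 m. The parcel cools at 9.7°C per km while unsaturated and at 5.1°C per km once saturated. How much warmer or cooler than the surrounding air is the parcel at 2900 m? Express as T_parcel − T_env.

+4.4°C (parcel warmer than environment)

Parcel:
  Dry to 2100 m: -9.7 × 1.1 km = -10.67°C, so T = 20.33°C.
  Saturated to 2900 m: -5.1 × 0.8 km = -4.08°C, so T = 16.25°C.
Environment:
  Environment, lower layer to 1600 m: -5.7 × 0.6 km = -3.42°C, so T = 27.58°C.
  Environment, upper layer to 2900 m: -12.1 × 1.3 km = -15.73°C, so T = 11.85°C.
T_parcel − T_env = 16.25 − 11.85 = +4.4°C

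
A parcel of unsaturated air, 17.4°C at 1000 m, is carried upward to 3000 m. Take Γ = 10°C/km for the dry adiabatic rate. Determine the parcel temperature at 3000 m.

-2.6°C

Dry adiabatic to 3000 m: -10 × 2 km = -20°C, so T = -2.6°C.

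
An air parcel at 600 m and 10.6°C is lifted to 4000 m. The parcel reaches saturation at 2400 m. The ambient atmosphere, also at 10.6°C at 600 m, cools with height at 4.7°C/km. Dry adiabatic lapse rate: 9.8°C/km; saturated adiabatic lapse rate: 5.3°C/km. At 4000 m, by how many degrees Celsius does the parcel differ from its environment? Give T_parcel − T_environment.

-10.14°C (parcel cooler than environment)

Parcel:
  600 → 2400 m (dry, 9.8°C/km): ΔT = -9.8 × 1.8 = -17.64°C → T = -7.04°C
  2400 → 4000 m (saturated, 5.3°C/km): ΔT = -5.3 × 1.6 = -8.48°C → T = -15.52°C
Environment:
  600 → 4000 m (environment, 4.7°C/km): ΔT = -4.7 × 3.4 = -15.98°C → T = -5.38°C
T_parcel − T_env = -15.52 − (-5.38) = -10.14°C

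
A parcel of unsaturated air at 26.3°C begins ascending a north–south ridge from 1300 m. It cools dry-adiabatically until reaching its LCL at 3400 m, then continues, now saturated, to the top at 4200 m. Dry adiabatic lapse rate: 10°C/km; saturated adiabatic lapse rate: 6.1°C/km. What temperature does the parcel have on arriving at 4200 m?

0.42°C

1300–3400 m, dry: Δz = 2.1 km ⇒ ΔT = -21°C; T = 5.3°C
3400–4200 m, saturated: Δz = 0.8 km ⇒ ΔT = -4.88°C; T = 0.42°C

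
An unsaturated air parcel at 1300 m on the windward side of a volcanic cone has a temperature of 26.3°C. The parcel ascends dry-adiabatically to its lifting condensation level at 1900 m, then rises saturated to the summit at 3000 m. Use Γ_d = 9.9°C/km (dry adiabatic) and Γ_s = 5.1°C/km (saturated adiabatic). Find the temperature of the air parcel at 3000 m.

14.75°C

Dry to 1900 m: -9.9 × 0.6 km = -5.94°C, so T = 20.36°C.
Saturated to 3000 m: -5.1 × 1.1 km = -5.61°C, so T = 14.75°C.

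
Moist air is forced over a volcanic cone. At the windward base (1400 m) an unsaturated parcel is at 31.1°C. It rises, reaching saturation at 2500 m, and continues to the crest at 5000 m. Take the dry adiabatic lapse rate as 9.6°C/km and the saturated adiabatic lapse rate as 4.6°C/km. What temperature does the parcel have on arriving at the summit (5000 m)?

1400–2500 m, dry: Δz = 1.1 km ⇒ ΔT = -10.56°C; T = 20.54°C
2500–5000 m, saturated: Δz = 2.5 km ⇒ ΔT = -11.5°C; T = 9.04°C

9.04°C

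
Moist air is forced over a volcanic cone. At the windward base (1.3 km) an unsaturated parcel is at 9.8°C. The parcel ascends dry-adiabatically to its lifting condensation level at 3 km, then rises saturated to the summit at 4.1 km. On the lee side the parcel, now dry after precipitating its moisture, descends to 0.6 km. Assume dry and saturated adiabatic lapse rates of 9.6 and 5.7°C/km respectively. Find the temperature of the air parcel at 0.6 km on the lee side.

20.81°C

From 1300 m to 3000 m (dry): cools by 9.6 × 1.7 = 16.32°C, giving -6.52°C.
From 3000 m to 4100 m (saturated): cools by 5.7 × 1.1 = 6.27°C, giving -12.79°C.
From 4100 m to 600 m (dry descent): warms by 9.6 × 3.5 = 33.6°C, giving 20.81°C.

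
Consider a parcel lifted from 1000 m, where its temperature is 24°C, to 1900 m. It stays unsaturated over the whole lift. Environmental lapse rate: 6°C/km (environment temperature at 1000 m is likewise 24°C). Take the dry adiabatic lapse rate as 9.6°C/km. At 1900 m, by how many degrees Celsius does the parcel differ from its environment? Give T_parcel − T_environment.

Parcel:
  1000–1900 m, dry: Δz = 0.9 km ⇒ ΔT = -8.64°C; T = 15.36°C
Environment:
  1000–1900 m, environment: Δz = 0.9 km ⇒ ΔT = -5.4°C; T = 18.6°C
T_parcel − T_env = 15.36 − 18.6 = -3.24°C

-3.24°C (parcel cooler than environment)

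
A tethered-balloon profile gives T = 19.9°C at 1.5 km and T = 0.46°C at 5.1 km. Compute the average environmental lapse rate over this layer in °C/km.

Γ = −ΔT/Δz = (19.9 − 0.46) / (5100 − 1500) m
  = 19.44°C / 3.6 km = 5.4°C/km

5.4°C/km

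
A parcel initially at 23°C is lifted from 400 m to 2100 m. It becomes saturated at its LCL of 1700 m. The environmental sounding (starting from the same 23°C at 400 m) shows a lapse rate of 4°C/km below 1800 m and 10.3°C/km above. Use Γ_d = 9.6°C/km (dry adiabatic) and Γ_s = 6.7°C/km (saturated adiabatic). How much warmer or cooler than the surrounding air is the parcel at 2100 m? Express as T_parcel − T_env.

-6.47°C (parcel cooler than environment)

Parcel:
  400 → 1700 m (dry, 9.6°C/km): ΔT = -9.6 × 1.3 = -12.48°C → T = 10.52°C
  1700 → 2100 m (saturated, 6.7°C/km): ΔT = -6.7 × 0.4 = -2.68°C → T = 7.84°C
Environment:
  400 → 1800 m (environment, lower layer, 4°C/km): ΔT = -4 × 1.4 = -5.6°C → T = 17.4°C
  1800 → 2100 m (environment, upper layer, 10.3°C/km): ΔT = -10.3 × 0.3 = -3.09°C → T = 14.31°C
T_parcel − T_env = 7.84 − 14.31 = -6.47°C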